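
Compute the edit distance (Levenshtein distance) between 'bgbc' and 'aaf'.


Building DP table for s1='bgbc' (len 4) and s2='aaf' (len 3):
       a  a  f
    0  1  2  3
  b 1  1  2  3
  g 2  2  2  3
  b 3  3  3  3
  c 4  4  4  4
Edit distance = dp[4][3] = 4

4


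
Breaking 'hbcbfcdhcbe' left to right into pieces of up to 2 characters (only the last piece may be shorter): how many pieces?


'hbcbfcdhcbe' has 11 characters.
Chunking with max size 2:
  Chunk 1: 'hb' (positions 0-1)
  Chunk 2: 'cb' (positions 2-3)
  Chunk 3: 'fc' (positions 4-5)
  Chunk 4: 'dh' (positions 6-7)
  Chunk 5: 'cb' (positions 8-9)
  Chunk 6: 'e' (positions 10-10)
Total chunks: ceil(11 / 2) = 6

6


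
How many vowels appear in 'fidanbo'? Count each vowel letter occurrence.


Scanning each character of 'fidanbo':
  Position 1: 'f' -> consonant (running count: 0)
  Position 2: 'i' -> vowel (running count: 1)
  Position 3: 'd' -> consonant (running count: 1)
  Position 4: 'a' -> vowel (running count: 2)
  Position 5: 'n' -> consonant (running count: 2)
  Position 6: 'b' -> consonant (running count: 2)
  Position 7: 'o' -> vowel (running count: 3)
Total vowels: 3

3


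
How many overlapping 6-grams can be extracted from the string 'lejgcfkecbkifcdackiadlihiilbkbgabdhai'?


String 'lejgcfkecbkifcdackiadlihiilbkbgabdhai' has length L = 37.
Number of overlapping n-grams = L - n + 1
Substituting: 37 - 6 + 1 = 32

32


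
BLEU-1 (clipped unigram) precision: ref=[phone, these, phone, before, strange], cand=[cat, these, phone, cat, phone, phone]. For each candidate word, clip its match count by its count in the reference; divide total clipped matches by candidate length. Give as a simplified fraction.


Reference word counts: {'before': 1, 'phone': 2, 'strange': 1, 'these': 1}
Checking each candidate word (with clipping):
  'cat' -> not in reference -> no match (matches: 0)
  'these' -> in reference (ref count 1, used 1/1) -> match (matches: 1)
  'phone' -> in reference (ref count 2, used 1/2) -> match (matches: 2)
  'cat' -> not in reference -> no match (matches: 2)
  'phone' -> in reference (ref count 2, used 2/2) -> match (matches: 3)
  'phone' -> ref count 2 already used up (2/2) -> clipped, no match (matches: 3)
Clipped matches: 3, Candidate length: 6
Precision = 3/6 = 1/2

1/2


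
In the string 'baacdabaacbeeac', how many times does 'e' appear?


Scanning 'baacdabaacbeeac' for 'e':
  Position 11: 'e' -> MATCH (count: 1)
  Position 12: 'e' -> MATCH (count: 2)
Total occurrences of 'e': 2

2


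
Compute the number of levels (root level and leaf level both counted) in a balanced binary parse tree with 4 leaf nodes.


In a balanced binary tree with n leaves the deepest leaf is ceil(log2(n)) edges below the root,
so counting node levels inclusive of root and leaves gives ceil(log2(n)) + 1 levels.
log2(4) = 2.0000
ceil(2.0000) = 2
levels = 2 + 1 = 3

3


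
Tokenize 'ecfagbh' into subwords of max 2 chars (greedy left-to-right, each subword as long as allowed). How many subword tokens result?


'ecfagbh' has 7 characters.
Chunking with max size 2:
  Chunk 1: 'ec' (positions 0-1)
  Chunk 2: 'fa' (positions 2-3)
  Chunk 3: 'gb' (positions 4-5)
  Chunk 4: 'h' (positions 6-6)
Total chunks: ceil(7 / 2) = 4

4


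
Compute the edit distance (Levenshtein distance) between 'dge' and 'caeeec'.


Building DP table for s1='dge' (len 3) and s2='caeeec' (len 6):
       c  a  e  e  e  c
    0  1  2  3  4  5  6
  d 1  1  2  3  4  5  6
  g 2  2  2  3  4  5  6
  e 3  3  3  2  3  4  5
Edit distance = dp[3][6] = 5

5


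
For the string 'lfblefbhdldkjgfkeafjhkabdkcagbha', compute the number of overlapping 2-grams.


String 'lfblefbhdldkjgfkeafjhkabdkcagbha' has length L = 32.
Number of overlapping n-grams = L - n + 1
Substituting: 32 - 2 + 1 = 31

31


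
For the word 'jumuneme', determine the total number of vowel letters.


Scanning each character of 'jumuneme':
  Position 1: 'j' -> consonant (running count: 0)
  Position 2: 'u' -> vowel (running count: 1)
  Position 3: 'm' -> consonant (running count: 1)
  Position 4: 'u' -> vowel (running count: 2)
  Position 5: 'n' -> consonant (running count: 2)
  Position 6: 'e' -> vowel (running count: 3)
  Position 7: 'm' -> consonant (running count: 3)
  Position 8: 'e' -> vowel (running count: 4)
Total vowels: 4

4


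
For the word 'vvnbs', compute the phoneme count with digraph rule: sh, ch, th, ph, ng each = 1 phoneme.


Parsing 'vvnbs' greedily, digraphs first:
  'v' -> consonant phoneme (phonemes so far: 1)
  'v' -> consonant phoneme (phonemes so far: 2)
  'n' -> consonant phoneme (phonemes so far: 3)
  'b' -> consonant phoneme (phonemes so far: 4)
  's' -> consonant phoneme (phonemes so far: 5)
Total phonemes: 5

5


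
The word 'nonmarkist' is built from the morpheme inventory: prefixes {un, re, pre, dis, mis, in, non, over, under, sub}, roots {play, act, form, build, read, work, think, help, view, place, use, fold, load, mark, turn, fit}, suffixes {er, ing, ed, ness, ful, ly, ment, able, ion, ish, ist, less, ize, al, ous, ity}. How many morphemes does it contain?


Segmenting 'nonmarkist' against the inventory:
  'non' -> prefix (morpheme 1)
  'mark' -> root (morpheme 2)
  'ist' -> suffix (morpheme 3)
Total morphemes: 3

3


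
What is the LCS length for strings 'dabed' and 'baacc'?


DP table for LCS of 'dabed' and 'baacc':
       b  a  a  c  c
    0  0  0  0  0  0
  d 0  0  0  0  0  0
  a 0  0  1  1  1  1
  b 0  1  1  1  1  1
  e 0  1  1  1  1  1
  d 0  1  1  1  1  1
LCS: 'a'
LCS length = 1

1


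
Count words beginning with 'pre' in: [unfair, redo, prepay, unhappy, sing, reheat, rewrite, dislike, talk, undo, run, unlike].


Checking each word for prefix 'pre':
  'unfair' -> no (count: 0)
  'redo' -> no (count: 0)
  'prepay' -> YES, starts with 'pre' (count: 1)
  'unhappy' -> no (count: 1)
  'sing' -> no (count: 1)
  'reheat' -> no (count: 1)
  'rewrite' -> no (count: 1)
  'dislike' -> no (count: 1)
  'talk' -> no (count: 1)
  'undo' -> no (count: 1)
  'run' -> no (count: 1)
  'unlike' -> no (count: 1)
Total with prefix 'pre': 1

1


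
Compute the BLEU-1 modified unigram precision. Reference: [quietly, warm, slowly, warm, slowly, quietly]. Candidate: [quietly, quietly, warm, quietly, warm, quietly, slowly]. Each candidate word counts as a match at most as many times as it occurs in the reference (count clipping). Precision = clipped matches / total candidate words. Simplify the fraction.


Reference word counts: {'quietly': 2, 'slowly': 2, 'warm': 2}
Checking each candidate word (with clipping):
  'quietly' -> in reference (ref count 2, used 1/2) -> match (matches: 1)
  'quietly' -> in reference (ref count 2, used 2/2) -> match (matches: 2)
  'warm' -> in reference (ref count 2, used 1/2) -> match (matches: 3)
  'quietly' -> ref count 2 already used up (2/2) -> clipped, no match (matches: 3)
  'warm' -> in reference (ref count 2, used 2/2) -> match (matches: 4)
  'quietly' -> ref count 2 already used up (2/2) -> clipped, no match (matches: 4)
  'slowly' -> in reference (ref count 2, used 1/2) -> match (matches: 5)
Clipped matches: 5, Candidate length: 7
Precision = 5/7

5/7


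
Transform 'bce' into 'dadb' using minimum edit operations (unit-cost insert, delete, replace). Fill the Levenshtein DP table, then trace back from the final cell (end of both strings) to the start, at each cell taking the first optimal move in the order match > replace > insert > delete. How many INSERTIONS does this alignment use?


Edit distance = 4. Backtracking from cell (3, 4) with preference match > replace > insert > delete,
then listing the resulting alignment 'bce' -> 'dadb' left to right:
  Step 1: insert 'd' [insertion #1]
  Step 2: replace b->a
  Step 3: replace c->d
  Step 4: replace e->b
Total insertions: 1

1


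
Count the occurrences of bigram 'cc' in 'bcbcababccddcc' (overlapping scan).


Scanning 'bcbcababccddcc' for bigram 'cc':
  Position 0: 'bc' -> no
  Position 1: 'cb' -> no
  Position 2: 'bc' -> no
  Position 3: 'ca' -> no
  Position 4: 'ab' -> no
  Position 5: 'ba' -> no
  Position 6: 'ab' -> no
  Position 7: 'bc' -> no
  Position 8: 'cc' -> MATCH
  Position 9: 'cd' -> no
  Position 10: 'dd' -> no
  Position 11: 'dc' -> no
  Position 12: 'cc' -> MATCH
Total matches: 2

2


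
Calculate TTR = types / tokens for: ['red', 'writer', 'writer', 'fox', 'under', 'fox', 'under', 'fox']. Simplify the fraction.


Tokens: 8
Unique types: ('fox', 'red', 'under', 'writer') = 4
TTR = 4/8
Simplify: divide both by 4 -> 1/2
TTR = 1/2

1/2


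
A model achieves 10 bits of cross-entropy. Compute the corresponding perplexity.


Perplexity formula: PP = 2^H
H = 10
PP = 2^10
PP = 2^10 = 1024

1024


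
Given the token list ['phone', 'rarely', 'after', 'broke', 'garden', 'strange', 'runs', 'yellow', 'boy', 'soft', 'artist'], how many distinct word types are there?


Listing all tokens and tracking unique types:
  Token 1: 'phone' -> NEW (unique so far: 1)
  Token 2: 'rarely' -> NEW (unique so far: 2)
  Token 3: 'after' -> NEW (unique so far: 3)
  Token 4: 'broke' -> NEW (unique so far: 4)
  Token 5: 'garden' -> NEW (unique so far: 5)
  Token 6: 'strange' -> NEW (unique so far: 6)
  Token 7: 'runs' -> NEW (unique so far: 7)
  Token 8: 'yellow' -> NEW (unique so far: 8)
  Token 9: 'boy' -> NEW (unique so far: 9)
  Token 10: 'soft' -> NEW (unique so far: 10)
  Token 11: 'artist' -> NEW (unique so far: 11)
Unique types: ('after', 'artist', 'boy', 'broke', 'garden', 'phone', 'rarely', 'runs', 'soft', 'strange', 'yellow')
Vocabulary size: 11

11


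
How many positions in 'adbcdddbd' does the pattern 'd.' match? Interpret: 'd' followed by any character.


Pattern: d. means 'd' followed by any character.
Scanning 'adbcdddbd' position-by-position:
  Pos 0: window 'ad' -> no
  Pos 1: window 'db' -> MATCH
  Pos 2: window 'bc' -> no
  Pos 3: window 'cd' -> no
  Pos 4: window 'dd' -> MATCH
  Pos 5: window 'dd' -> MATCH
  Pos 6: window 'db' -> MATCH
  Pos 7: window 'bd' -> no
  Pos 8: window 'd' -> no
Total matches: 4

4


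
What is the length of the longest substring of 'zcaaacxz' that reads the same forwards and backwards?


Scanning 'zcaaacxz' for palindromic substrings.
Substring at positions 1-5: 'caaac'.
Check: reverse('caaac') = 'caaac' -> palindrome confirmed.
Neighbouring characters ('z' / 'x') break symmetry, so it cannot extend further.
No longer palindromic substring exists; longest length = 5

5


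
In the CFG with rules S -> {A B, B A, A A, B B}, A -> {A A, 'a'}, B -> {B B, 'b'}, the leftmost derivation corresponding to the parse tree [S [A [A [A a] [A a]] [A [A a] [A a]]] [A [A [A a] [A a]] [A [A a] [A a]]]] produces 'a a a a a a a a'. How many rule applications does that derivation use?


Every bracketed nonterminal node [X ...] in the tree is produced by exactly one rule application.
Reading the tree off as a leftmost derivation:
  Step 1: S  =>  A A   (applied S -> A A)
  Step 2: A A  =>  A A A   (applied A -> A A)
  Step 3: A A A  =>  A A A A   (applied A -> A A)
  Step 4: A A A A  =>  a A A A   (applied A -> a)
  Step 5: a A A A  =>  a a A A   (applied A -> a)
  Step 6: a a A A  =>  a a A A A   (applied A -> A A)
  Step 7: a a A A A  =>  a a a A A   (applied A -> a)
  Step 8: a a a A A  =>  a a a a A   (applied A -> a)
  Step 9: a a a a A  =>  a a a a A A   (applied A -> A A)
  Step 10: a a a a A A  =>  a a a a A A A   (applied A -> A A)
  Step 11: a a a a A A A  =>  a a a a a A A   (applied A -> a)
  Step 12: a a a a a A A  =>  a a a a a a A   (applied A -> a)
  Step 13: a a a a a a A  =>  a a a a a a A A   (applied A -> A A)
  Step 14: a a a a a a A A  =>  a a a a a a a A   (applied A -> a)
  Step 15: a a a a a a a A  =>  a a a a a a a a   (applied A -> a)
Final yield: a a a a a a a a
Total rewrite steps: 15

15


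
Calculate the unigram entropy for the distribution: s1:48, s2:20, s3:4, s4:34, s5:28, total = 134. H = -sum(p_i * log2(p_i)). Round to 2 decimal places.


Computing entropy H = -sum(p_i * log2(p_i)):
  s1: p = 48/134 = 0.3582, -p*log2(p) = 0.5306
  s2: p = 20/134 = 0.1493, -p*log2(p) = 0.4096
  s3: p = 4/134 = 0.0299, -p*log2(p) = 0.1512
  s4: p = 34/134 = 0.2537, -p*log2(p) = 0.5020
  s5: p = 28/134 = 0.2090, -p*log2(p) = 0.4720
H = sum of terms = 2.0654
Rounded to 2 decimals: 2.07

2.07


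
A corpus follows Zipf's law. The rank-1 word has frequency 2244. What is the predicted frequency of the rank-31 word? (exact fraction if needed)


Zipf's law: freq(rank) = f1 / rank
f1 = 2244, rank = 31
freq = 2244 / 31
GCD(2244, 31) = 1
Simplified: 2244/31

2244/31


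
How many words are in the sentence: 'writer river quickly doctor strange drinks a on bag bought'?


Counting words by splitting on spaces:
  Word 1: 'writer'
  Word 2: 'river'
  Word 3: 'quickly'
  Word 4: 'doctor'
  Word 5: 'strange'
  Word 6: 'drinks'
  Word 7: 'a'
  Word 8: 'on'
  Word 9: 'bag'
  Word 10: 'bought'
Total words: 10

10


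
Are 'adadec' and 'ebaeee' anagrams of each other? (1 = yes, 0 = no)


Sort characters of 'adadec': 'aacdde'
Sort characters of 'ebaeee': 'abeeee'
Sorted forms differ -> they are NOT anagrams
Result: 0

0


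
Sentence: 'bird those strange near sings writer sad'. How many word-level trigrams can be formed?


Word trigrams from [7] words:
  Trigram 1: (bird those strange)
  Trigram 2: (those strange near)
  Trigram 3: (strange near sings)
  Trigram 4: (near sings writer)
  Trigram 5: (sings writer sad)
Total word trigrams: 7 - 2 = 5

5


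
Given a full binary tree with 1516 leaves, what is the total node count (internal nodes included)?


Leaf nodes (terminals): 1516
Internal nodes = n - 1 = 1516 - 1 = 1515
Total = leaves + internal = 1516 + 1515 = 3031

3031


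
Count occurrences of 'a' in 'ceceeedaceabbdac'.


Scanning 'ceceeedaceabbdac' for 'a':
  Position 7: 'a' -> MATCH (count: 1)
  Position 10: 'a' -> MATCH (count: 2)
  Position 14: 'a' -> MATCH (count: 3)
Total occurrences of 'a': 3

3


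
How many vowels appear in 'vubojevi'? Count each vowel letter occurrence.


Scanning each character of 'vubojevi':
  Position 1: 'v' -> consonant (running count: 0)
  Position 2: 'u' -> vowel (running count: 1)
  Position 3: 'b' -> consonant (running count: 1)
  Position 4: 'o' -> vowel (running count: 2)
  Position 5: 'j' -> consonant (running count: 2)
  Position 6: 'e' -> vowel (running count: 3)
  Position 7: 'v' -> consonant (running count: 3)
  Position 8: 'i' -> vowel (running count: 4)
Total vowels: 4

4


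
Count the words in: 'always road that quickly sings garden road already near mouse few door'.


Counting words by splitting on spaces:
  Word 1: 'always'
  Word 2: 'road'
  Word 3: 'that'
  Word 4: 'quickly'
  Word 5: 'sings'
  Word 6: 'garden'
  Word 7: 'road'
  Word 8: 'already'
  Word 9: 'near'
  Word 10: 'mouse'
  Word 11: 'few'
  Word 12: 'door'
Total words: 12

12


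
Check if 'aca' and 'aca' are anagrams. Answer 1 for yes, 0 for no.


Sort characters of 'aca': 'aac'
Sort characters of 'aca': 'aac'
Sorted forms match -> they ARE anagrams
Result: 1

1


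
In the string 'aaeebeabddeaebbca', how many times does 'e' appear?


Scanning 'aaeebeabddeaebbca' for 'e':
  Position 2: 'e' -> MATCH (count: 1)
  Position 3: 'e' -> MATCH (count: 2)
  Position 5: 'e' -> MATCH (count: 3)
  Position 10: 'e' -> MATCH (count: 4)
  Position 12: 'e' -> MATCH (count: 5)
Total occurrences of 'e': 5

5


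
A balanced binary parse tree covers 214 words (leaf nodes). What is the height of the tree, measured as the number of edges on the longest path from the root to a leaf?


In a balanced binary tree with n leaves the deepest leaf is ceil(log2(n)) edges below the root.
log2(214) = 7.7415
ceil(7.7415) = 8
height (edges) = 8

8


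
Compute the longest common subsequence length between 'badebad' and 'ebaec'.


DP table for LCS of 'badebad' and 'ebaec':
       e  b  a  e  c
    0  0  0  0  0  0
  b 0  0  1  1  1  1
  a 0  0  1  2  2  2
  d 0  0  1  2  2  2
  e 0  1  1  2  3  3
  b 0  1  2  2  3  3
  a 0  1  2  3  3  3
  d 0  1  2  3  3  3
LCS: 'bae'
LCS length = 3

3


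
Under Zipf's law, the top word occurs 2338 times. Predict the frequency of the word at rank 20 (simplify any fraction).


Zipf's law: freq(rank) = f1 / rank
f1 = 2338, rank = 20
freq = 2338 / 20
GCD(2338, 20) = 2
Simplified: 1169/10

1169/10


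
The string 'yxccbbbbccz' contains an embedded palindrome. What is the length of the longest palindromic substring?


Scanning 'yxccbbbbccz' for palindromic substrings.
Substring at positions 2-9: 'ccbbbbcc'.
Check: reverse('ccbbbbcc') = 'ccbbbbcc' -> palindrome confirmed.
Neighbouring characters ('x' / 'z') break symmetry, so it cannot extend further.
No longer palindromic substring exists; longest length = 8

8


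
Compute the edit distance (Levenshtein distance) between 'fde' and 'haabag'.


Building DP table for s1='fde' (len 3) and s2='haabag' (len 6):
       h  a  a  b  a  g
    0  1  2  3  4  5  6
  f 1  1  2  3  4  5  6
  d 2  2  2  3  4  5  6
  e 3  3  3  3  4  5  6
Edit distance = dp[3][6] = 6

6


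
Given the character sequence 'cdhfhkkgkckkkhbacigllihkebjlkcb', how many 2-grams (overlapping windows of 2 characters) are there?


String 'cdhfhkkgkckkkhbacigllihkebjlkcb' has length L = 31.
Number of overlapping n-grams = L - n + 1
Substituting: 31 - 2 + 1 = 30

30


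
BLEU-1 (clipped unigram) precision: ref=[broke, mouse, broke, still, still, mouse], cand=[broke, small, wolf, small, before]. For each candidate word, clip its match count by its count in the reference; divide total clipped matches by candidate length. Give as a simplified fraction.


Reference word counts: {'broke': 2, 'mouse': 2, 'still': 2}
Checking each candidate word (with clipping):
  'broke' -> in reference (ref count 2, used 1/2) -> match (matches: 1)
  'small' -> not in reference -> no match (matches: 1)
  'wolf' -> not in reference -> no match (matches: 1)
  'small' -> not in reference -> no match (matches: 1)
  'before' -> not in reference -> no match (matches: 1)
Clipped matches: 1, Candidate length: 5
Precision = 1/5

1/5


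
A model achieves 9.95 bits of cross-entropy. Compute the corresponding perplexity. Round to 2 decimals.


Perplexity formula: PP = 2^H
H = 9.95
PP = 2^9.95
Decompose: 2^9.95 = 2^9 * 2^0.95
2^9 = 512, 2^0.95 ~ 1.9318727
PP ~ 512 * 1.9318727 = 989.1188224
Rounded to 2 decimals: 989.12

989.12


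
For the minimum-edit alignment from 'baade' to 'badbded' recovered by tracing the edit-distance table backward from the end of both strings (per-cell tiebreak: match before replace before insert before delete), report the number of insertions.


Edit distance = 3. Backtracking from cell (5, 7) with preference match > replace > insert > delete,
then listing the resulting alignment 'baade' -> 'badbded' left to right:
  Step 1: keep 'b'
  Step 2: keep 'a'
  Step 3: insert 'd' [insertion #1]
  Step 4: replace a->b
  Step 5: keep 'd'
  Step 6: keep 'e'
  Step 7: insert 'd' [insertion #2]
Total insertions: 2

2


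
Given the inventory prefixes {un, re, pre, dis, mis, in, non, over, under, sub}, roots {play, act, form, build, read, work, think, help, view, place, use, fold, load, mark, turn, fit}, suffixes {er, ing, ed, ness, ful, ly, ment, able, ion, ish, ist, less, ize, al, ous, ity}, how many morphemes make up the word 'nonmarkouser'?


Segmenting 'nonmarkouser' against the inventory:
  'non' -> prefix (morpheme 1)
  'mark' -> root (morpheme 2)
  'ous' -> suffix (morpheme 3)
  'er' -> suffix (morpheme 4)
Total morphemes: 4

4


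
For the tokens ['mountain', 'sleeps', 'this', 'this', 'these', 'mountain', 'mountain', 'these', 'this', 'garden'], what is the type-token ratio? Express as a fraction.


Tokens: 10
Unique types: ('garden', 'mountain', 'sleeps', 'these', 'this') = 5
TTR = 5/10
Simplify: divide both by 5 -> 1/2
TTR = 1/2

1/2


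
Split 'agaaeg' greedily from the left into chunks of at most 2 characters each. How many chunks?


'agaaeg' has 6 characters.
Chunking with max size 2:
  Chunk 1: 'ag' (positions 0-1)
  Chunk 2: 'aa' (positions 2-3)
  Chunk 3: 'eg' (positions 4-5)
Total chunks: ceil(6 / 2) = 3

3


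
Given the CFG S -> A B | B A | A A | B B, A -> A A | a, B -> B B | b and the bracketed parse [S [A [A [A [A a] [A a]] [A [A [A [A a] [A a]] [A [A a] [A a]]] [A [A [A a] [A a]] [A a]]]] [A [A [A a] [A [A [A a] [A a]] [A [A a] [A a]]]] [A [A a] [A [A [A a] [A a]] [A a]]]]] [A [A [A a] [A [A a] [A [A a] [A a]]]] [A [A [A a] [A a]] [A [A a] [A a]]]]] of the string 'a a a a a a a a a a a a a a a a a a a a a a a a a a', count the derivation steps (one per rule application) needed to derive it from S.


Every bracketed nonterminal node [X ...] in the tree is produced by exactly one rule application.
Reading the tree off as a leftmost derivation:
  Step 1: S  =>  A A   (applied S -> A A)
  Step 2: A A  =>  A A A   (applied A -> A A)
  Step 3: A A A  =>  A A A A   (applied A -> A A)
  Step 4: A A A A  =>  A A A A A   (applied A -> A A)
  Step 5: A A A A A  =>  a A A A A   (applied A -> a)
  Step 6: a A A A A  =>  a a A A A   (applied A -> a)
  Step 7: a a A A A  =>  a a A A A A   (applied A -> A A)
  Step 8: a a A A A A  =>  a a A A A A A   (applied A -> A A)
  Step 9: a a A A A A A  =>  a a A A A A A A   (applied A -> A A)
  Step 10: a a A A A A A A  =>  a a a A A A A A   (applied A -> a)
  Step 11: a a a A A A A A  =>  a a a a A A A A   (applied A -> a)
  Step 12: a a a a A A A A  =>  a a a a A A A A A   (applied A -> A A)
  Step 13: a a a a A A A A A  =>  a a a a a A A A A   (applied A -> a)
  Step 14: a a a a a A A A A  =>  a a a a a a A A A   (applied A -> a)
  Step 15: a a a a a a A A A  =>  a a a a a a A A A A   (applied A -> A A)
  Step 16: a a a a a a A A A A  =>  a a a a a a A A A A A   (applied A -> A A)
  Step 17: a a a a a a A A A A A  =>  a a a a a a a A A A A   (applied A -> a)
  Step 18: a a a a a a a A A A A  =>  a a a a a a a a A A A   (applied A -> a)
  Step 19: a a a a a a a a A A A  =>  a a a a a a a a a A A   (applied A -> a)
  Step 20: a a a a a a a a a A A  =>  a a a a a a a a a A A A   (applied A -> A A)
  Step 21: a a a a a a a a a A A A  =>  a a a a a a a a a A A A A   (applied A -> A A)
  Step 22: a a a a a a a a a A A A A  =>  a a a a a a a a a a A A A   (applied A -> a)
  Step 23: a a a a a a a a a a A A A  =>  a a a a a a a a a a A A A A   (applied A -> A A)
  Step 24: a a a a a a a a a a A A A A  =>  a a a a a a a a a a A A A A A   (applied A -> A A)
  Step 25: a a a a a a a a a a A A A A A  =>  a a a a a a a a a a a A A A A   (applied A -> a)
  Step 26: a a a a a a a a a a a A A A A  =>  a a a a a a a a a a a a A A A   (applied A -> a)
  Step 27: a a a a a a a a a a a a A A A  =>  a a a a a a a a a a a a A A A A   (applied A -> A A)
  Step 28: a a a a a a a a a a a a A A A A  =>  a a a a a a a a a a a a a A A A   (applied A -> a)
  Step 29: a a a a a a a a a a a a a A A A  =>  a a a a a a a a a a a a a a A A   (applied A -> a)
  Step 30: a a a a a a a a a a a a a a A A  =>  a a a a a a a a a a a a a a A A A   (applied A -> A A)
  Step 31: a a a a a a a a a a a a a a A A A  =>  a a a a a a a a a a a a a a a A A   (applied A -> a)
  Step 32: a a a a a a a a a a a a a a a A A  =>  a a a a a a a a a a a a a a a A A A   (applied A -> A A)
  Step 33: a a a a a a a a a a a a a a a A A A  =>  a a a a a a a a a a a a a a a A A A A   (applied A -> A A)
  Step 34: a a a a a a a a a a a a a a a A A A A  =>  a a a a a a a a a a a a a a a a A A A   (applied A -> a)
  Step 35: a a a a a a a a a a a a a a a a A A A  =>  a a a a a a a a a a a a a a a a a A A   (applied A -> a)
  Step 36: a a a a a a a a a a a a a a a a a A A  =>  a a a a a a a a a a a a a a a a a a A   (applied A -> a)
  Step 37: a a a a a a a a a a a a a a a a a a A  =>  a a a a a a a a a a a a a a a a a a A A   (applied A -> A A)
  Step 38: a a a a a a a a a a a a a a a a a a A A  =>  a a a a a a a a a a a a a a a a a a A A A   (applied A -> A A)
  Step 39: a a a a a a a a a a a a a a a a a a A A A  =>  a a a a a a a a a a a a a a a a a a a A A   (applied A -> a)
  Step 40: a a a a a a a a a a a a a a a a a a a A A  =>  a a a a a a a a a a a a a a a a a a a A A A   (applied A -> A A)
  Step 41: a a a a a a a a a a a a a a a a a a a A A A  =>  a a a a a a a a a a a a a a a a a a a a A A   (applied A -> a)
  Step 42: a a a a a a a a a a a a a a a a a a a a A A  =>  a a a a a a a a a a a a a a a a a a a a A A A   (applied A -> A A)
  Step 43: a a a a a a a a a a a a a a a a a a a a A A A  =>  a a a a a a a a a a a a a a a a a a a a a A A   (applied A -> a)
  Step 44: a a a a a a a a a a a a a a a a a a a a a A A  =>  a a a a a a a a a a a a a a a a a a a a a a A   (applied A -> a)
  Step 45: a a a a a a a a a a a a a a a a a a a a a a A  =>  a a a a a a a a a a a a a a a a a a a a a a A A   (applied A -> A A)
  Step 46: a a a a a a a a a a a a a a a a a a a a a a A A  =>  a a a a a a a a a a a a a a a a a a a a a a A A A   (applied A -> A A)
  Step 47: a a a a a a a a a a a a a a a a a a a a a a A A A  =>  a a a a a a a a a a a a a a a a a a a a a a a A A   (applied A -> a)
  Step 48: a a a a a a a a a a a a a a a a a a a a a a a A A  =>  a a a a a a a a a a a a a a a a a a a a a a a a A   (applied A -> a)
  Step 49: a a a a a a a a a a a a a a a a a a a a a a a a A  =>  a a a a a a a a a a a a a a a a a a a a a a a a A A   (applied A -> A A)
  Step 50: a a a a a a a a a a a a a a a a a a a a a a a a A A  =>  a a a a a a a a a a a a a a a a a a a a a a a a a A   (applied A -> a)
  Step 51: a a a a a a a a a a a a a a a a a a a a a a a a a A  =>  a a a a a a a a a a a a a a a a a a a a a a a a a a   (applied A -> a)
Final yield: a a a a a a a a a a a a a a a a a a a a a a a a a a
Total rewrite steps: 51

51


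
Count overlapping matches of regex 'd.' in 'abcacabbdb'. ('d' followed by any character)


Pattern: d. means 'd' followed by any character.
Scanning 'abcacabbdb' position-by-position:
  Pos 0: window 'ab' -> no
  Pos 1: window 'bc' -> no
  Pos 2: window 'ca' -> no
  Pos 3: window 'ac' -> no
  Pos 4: window 'ca' -> no
  Pos 5: window 'ab' -> no
  Pos 6: window 'bb' -> no
  Pos 7: window 'bd' -> no
  Pos 8: window 'db' -> MATCH
  Pos 9: window 'b' -> no
Total matches: 1

1


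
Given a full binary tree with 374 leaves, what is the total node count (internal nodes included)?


Leaf nodes (terminals): 374
Internal nodes = n - 1 = 374 - 1 = 373
Total = leaves + internal = 374 + 373 = 747

747


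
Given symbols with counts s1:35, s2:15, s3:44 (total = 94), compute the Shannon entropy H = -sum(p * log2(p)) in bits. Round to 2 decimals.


Computing entropy H = -sum(p_i * log2(p_i)):
  s1: p = 35/94 = 0.3723, -p*log2(p) = 0.5307
  s2: p = 15/94 = 0.1596, -p*log2(p) = 0.4225
  s3: p = 44/94 = 0.4681, -p*log2(p) = 0.5126
H = sum of terms = 1.4658
Rounded to 2 decimals: 1.47

1.47


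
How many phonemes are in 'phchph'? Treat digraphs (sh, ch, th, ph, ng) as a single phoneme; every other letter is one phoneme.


Parsing 'phchph' greedily, digraphs first:
  'ph' -> digraph (1 consonant phoneme) (phonemes so far: 1)
  'ch' -> digraph (1 consonant phoneme) (phonemes so far: 2)
  'ph' -> digraph (1 consonant phoneme) (phonemes so far: 3)
Total phonemes: 3

3


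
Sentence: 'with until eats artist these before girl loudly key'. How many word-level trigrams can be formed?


Word trigrams from [9] words:
  Trigram 1: (with until eats)
  Trigram 2: (until eats artist)
  Trigram 3: (eats artist these)
  Trigram 4: (artist these before)
  Trigram 5: (these before girl)
  Trigram 6: (before girl loudly)
  Trigram 7: (girl loudly key)
Total word trigrams: 9 - 2 = 7

7


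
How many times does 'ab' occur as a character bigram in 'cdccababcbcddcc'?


Scanning 'cdccababcbcddcc' for bigram 'ab':
  Position 0: 'cd' -> no
  Position 1: 'dc' -> no
  Position 2: 'cc' -> no
  Position 3: 'ca' -> no
  Position 4: 'ab' -> MATCH
  Position 5: 'ba' -> no
  Position 6: 'ab' -> MATCH
  Position 7: 'bc' -> no
  Position 8: 'cb' -> no
  Position 9: 'bc' -> no
  Position 10: 'cd' -> no
  Position 11: 'dd' -> no
  Position 12: 'dc' -> no
  Position 13: 'cc' -> no
Total matches: 2

2


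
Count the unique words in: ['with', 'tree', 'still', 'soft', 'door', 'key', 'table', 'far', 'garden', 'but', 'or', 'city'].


Listing all tokens and tracking unique types:
  Token 1: 'with' -> NEW (unique so far: 1)
  Token 2: 'tree' -> NEW (unique so far: 2)
  Token 3: 'still' -> NEW (unique so far: 3)
  Token 4: 'soft' -> NEW (unique so far: 4)
  Token 5: 'door' -> NEW (unique so far: 5)
  Token 6: 'key' -> NEW (unique so far: 6)
  Token 7: 'table' -> NEW (unique so far: 7)
  Token 8: 'far' -> NEW (unique so far: 8)
  Token 9: 'garden' -> NEW (unique so far: 9)
  Token 10: 'but' -> NEW (unique so far: 10)
  Token 11: 'or' -> NEW (unique so far: 11)
  Token 12: 'city' -> NEW (unique so far: 12)
Unique types: ('but', 'city', 'door', 'far', 'garden', 'key', 'or', 'soft', 'still', 'table', 'tree', 'with')
Vocabulary size: 12

12


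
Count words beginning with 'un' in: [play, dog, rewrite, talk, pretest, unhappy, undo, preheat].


Checking each word for prefix 'un':
  'play' -> no (count: 0)
  'dog' -> no (count: 0)
  'rewrite' -> no (count: 0)
  'talk' -> no (count: 0)
  'pretest' -> no (count: 0)
  'unhappy' -> YES, starts with 'un' (count: 1)
  'undo' -> YES, starts with 'un' (count: 2)
  'preheat' -> no (count: 2)
Total with prefix 'un': 2

2


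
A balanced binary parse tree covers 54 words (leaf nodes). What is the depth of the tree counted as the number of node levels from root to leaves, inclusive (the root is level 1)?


In a balanced binary tree with n leaves the deepest leaf is ceil(log2(n)) edges below the root,
so counting node levels inclusive of root and leaves gives ceil(log2(n)) + 1 levels.
log2(54) = 5.7549
ceil(5.7549) = 6
levels = 6 + 1 = 7

7


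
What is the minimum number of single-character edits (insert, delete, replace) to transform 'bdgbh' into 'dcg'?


Building DP table for s1='bdgbh' (len 5) and s2='dcg' (len 3):
       d  c  g
    0  1  2  3
  b 1  1  2  3
  d 2  1  2  3
  g 3  2  2  2
  b 4  3  3  3
  h 5  4  4  4
Edit distance = dp[5][3] = 4

4


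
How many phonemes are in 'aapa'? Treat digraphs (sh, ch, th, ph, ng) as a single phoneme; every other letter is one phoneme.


Parsing 'aapa' greedily, digraphs first:
  'a' -> vowel phoneme (phonemes so far: 1)
  'a' -> vowel phoneme (phonemes so far: 2)
  'p' -> consonant phoneme (phonemes so far: 3)
  'a' -> vowel phoneme (phonemes so far: 4)
Total phonemes: 4

4


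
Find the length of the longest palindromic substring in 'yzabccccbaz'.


Scanning 'yzabccccbaz' for palindromic substrings.
Substring at positions 1-10: 'zabccccbaz'.
Check: reverse('zabccccbaz') = 'zabccccbaz' -> palindrome confirmed.
Neighbouring characters ('y' / '-') break symmetry, so it cannot extend further.
No longer palindromic substring exists; longest length = 10

10


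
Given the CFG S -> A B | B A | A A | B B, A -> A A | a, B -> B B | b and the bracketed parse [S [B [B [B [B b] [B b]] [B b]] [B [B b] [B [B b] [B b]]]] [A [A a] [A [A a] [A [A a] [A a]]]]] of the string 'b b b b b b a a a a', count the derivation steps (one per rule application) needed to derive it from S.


Every bracketed nonterminal node [X ...] in the tree is produced by exactly one rule application.
Reading the tree off as a leftmost derivation:
  Step 1: S  =>  B A   (applied S -> B A)
  Step 2: B A  =>  B B A   (applied B -> B B)
  Step 3: B B A  =>  B B B A   (applied B -> B B)
  Step 4: B B B A  =>  B B B B A   (applied B -> B B)
  Step 5: B B B B A  =>  b B B B A   (applied B -> b)
  Step 6: b B B B A  =>  b b B B A   (applied B -> b)
  Step 7: b b B B A  =>  b b b B A   (applied B -> b)
  Step 8: b b b B A  =>  b b b B B A   (applied B -> B B)
  Step 9: b b b B B A  =>  b b b b B A   (applied B -> b)
  Step 10: b b b b B A  =>  b b b b B B A   (applied B -> B B)
  Step 11: b b b b B B A  =>  b b b b b B A   (applied B -> b)
  Step 12: b b b b b B A  =>  b b b b b b A   (applied B -> b)
  Step 13: b b b b b b A  =>  b b b b b b A A   (applied A -> A A)
  Step 14: b b b b b b A A  =>  b b b b b b a A   (applied A -> a)
  Step 15: b b b b b b a A  =>  b b b b b b a A A   (applied A -> A A)
  Step 16: b b b b b b a A A  =>  b b b b b b a a A   (applied A -> a)
  Step 17: b b b b b b a a A  =>  b b b b b b a a A A   (applied A -> A A)
  Step 18: b b b b b b a a A A  =>  b b b b b b a a a A   (applied A -> a)
  Step 19: b b b b b b a a a A  =>  b b b b b b a a a a   (applied A -> a)
Final yield: b b b b b b a a a a
Total rewrite steps: 19

19


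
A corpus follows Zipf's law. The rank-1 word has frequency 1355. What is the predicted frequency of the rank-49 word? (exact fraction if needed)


Zipf's law: freq(rank) = f1 / rank
f1 = 1355, rank = 49
freq = 1355 / 49
GCD(1355, 49) = 1
Simplified: 1355/49

1355/49


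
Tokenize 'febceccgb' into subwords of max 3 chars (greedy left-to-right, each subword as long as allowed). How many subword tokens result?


'febceccgb' has 9 characters.
Chunking with max size 3:
  Chunk 1: 'feb' (positions 0-2)
  Chunk 2: 'cec' (positions 3-5)
  Chunk 3: 'cgb' (positions 6-8)
Total chunks: ceil(9 / 3) = 3

3


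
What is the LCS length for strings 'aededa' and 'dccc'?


DP table for LCS of 'aededa' and 'dccc':
       d  c  c  c
    0  0  0  0  0
  a 0  0  0  0  0
  e 0  0  0  0  0
  d 0  1  1  1  1
  e 0  1  1  1  1
  d 0  1  1  1  1
  a 0  1  1  1  1
LCS: 'd'
LCS length = 1

1


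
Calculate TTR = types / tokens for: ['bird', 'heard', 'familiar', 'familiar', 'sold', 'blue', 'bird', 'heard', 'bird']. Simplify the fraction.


Tokens: 9
Unique types: ('bird', 'blue', 'familiar', 'heard', 'sold') = 5
TTR = 5/9
Already in lowest terms.

5/9


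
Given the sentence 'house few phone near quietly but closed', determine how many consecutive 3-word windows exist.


Word trigrams from [7] words:
  Trigram 1: (house few phone)
  Trigram 2: (few phone near)
  Trigram 3: (phone near quietly)
  Trigram 4: (near quietly but)
  Trigram 5: (quietly but closed)
Total word trigrams: 7 - 2 = 5

5


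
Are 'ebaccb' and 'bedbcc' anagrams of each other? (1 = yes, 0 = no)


Sort characters of 'ebaccb': 'abbcce'
Sort characters of 'bedbcc': 'bbccde'
Sorted forms differ -> they are NOT anagrams
Result: 0

0


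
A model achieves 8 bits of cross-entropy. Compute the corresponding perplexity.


Perplexity formula: PP = 2^H
H = 8
PP = 2^8
Steps: 2^1 = 2, 2^2 = 4, 2^3 = 8, 2^4 = 16, 2^5 = 32, 2^6 = 64, 2^7 = 128, 2^8 = 256
PP = 256

256


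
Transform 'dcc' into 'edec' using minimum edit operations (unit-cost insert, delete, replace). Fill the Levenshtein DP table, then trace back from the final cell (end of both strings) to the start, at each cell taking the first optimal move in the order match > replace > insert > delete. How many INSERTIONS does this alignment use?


Edit distance = 2. Backtracking from cell (3, 4) with preference match > replace > insert > delete,
then listing the resulting alignment 'dcc' -> 'edec' left to right:
  Step 1: insert 'e' [insertion #1]
  Step 2: keep 'd'
  Step 3: replace c->e
  Step 4: keep 'c'
Total insertions: 1

1


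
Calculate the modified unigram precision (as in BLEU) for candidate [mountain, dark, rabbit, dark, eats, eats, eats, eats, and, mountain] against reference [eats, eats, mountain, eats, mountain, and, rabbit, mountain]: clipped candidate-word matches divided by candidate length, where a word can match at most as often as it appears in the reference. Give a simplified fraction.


Reference word counts: {'and': 1, 'eats': 3, 'mountain': 3, 'rabbit': 1}
Checking each candidate word (with clipping):
  'mountain' -> in reference (ref count 3, used 1/3) -> match (matches: 1)
  'dark' -> not in reference -> no match (matches: 1)
  'rabbit' -> in reference (ref count 1, used 1/1) -> match (matches: 2)
  'dark' -> not in reference -> no match (matches: 2)
  'eats' -> in reference (ref count 3, used 1/3) -> match (matches: 3)
  'eats' -> in reference (ref count 3, used 2/3) -> match (matches: 4)
  'eats' -> in reference (ref count 3, used 3/3) -> match (matches: 5)
  'eats' -> ref count 3 already used up (3/3) -> clipped, no match (matches: 5)
  'and' -> in reference (ref count 1, used 1/1) -> match (matches: 6)
  'mountain' -> in reference (ref count 3, used 2/3) -> match (matches: 7)
Clipped matches: 7, Candidate length: 10
Precision = 7/10

7/10


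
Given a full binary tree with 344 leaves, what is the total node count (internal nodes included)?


Leaf nodes (terminals): 344
Internal nodes = n - 1 = 344 - 1 = 343
Total = leaves + internal = 344 + 343 = 687

687


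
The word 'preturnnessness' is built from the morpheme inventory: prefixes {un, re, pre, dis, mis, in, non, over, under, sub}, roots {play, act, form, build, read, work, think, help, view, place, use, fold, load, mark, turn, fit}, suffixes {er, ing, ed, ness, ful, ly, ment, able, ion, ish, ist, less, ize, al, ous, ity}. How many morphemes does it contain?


Segmenting 'preturnnessness' against the inventory:
  'pre' -> prefix (morpheme 1)
  'turn' -> root (morpheme 2)
  'ness' -> suffix (morpheme 3)
  'ness' -> suffix (morpheme 4)
Total morphemes: 4

4


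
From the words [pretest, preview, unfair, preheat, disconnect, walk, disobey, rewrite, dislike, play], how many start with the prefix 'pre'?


Checking each word for prefix 'pre':
  'pretest' -> YES, starts with 'pre' (count: 1)
  'preview' -> YES, starts with 'pre' (count: 2)
  'unfair' -> no (count: 2)
  'preheat' -> YES, starts with 'pre' (count: 3)
  'disconnect' -> no (count: 3)
  'walk' -> no (count: 3)
  'disobey' -> no (count: 3)
  'rewrite' -> no (count: 3)
  'dislike' -> no (count: 3)
  'play' -> no (count: 3)
Total with prefix 'pre': 3

3


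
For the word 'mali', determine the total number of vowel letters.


Scanning each character of 'mali':
  Position 1: 'm' -> consonant (running count: 0)
  Position 2: 'a' -> vowel (running count: 1)
  Position 3: 'l' -> consonant (running count: 1)
  Position 4: 'i' -> vowel (running count: 2)
Total vowels: 2

2


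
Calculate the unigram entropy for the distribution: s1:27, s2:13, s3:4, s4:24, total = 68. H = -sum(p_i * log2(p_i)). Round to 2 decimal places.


Computing entropy H = -sum(p_i * log2(p_i)):
  s1: p = 27/68 = 0.3971, -p*log2(p) = 0.5291
  s2: p = 13/68 = 0.1912, -p*log2(p) = 0.4563
  s3: p = 4/68 = 0.0588, -p*log2(p) = 0.2404
  s4: p = 24/68 = 0.3529, -p*log2(p) = 0.5303
H = sum of terms = 1.7561
Rounded to 2 decimals: 1.76

1.76


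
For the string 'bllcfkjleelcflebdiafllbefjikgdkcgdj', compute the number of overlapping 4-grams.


String 'bllcfkjleelcflebdiafllbefjikgdkcgdj' has length L = 35.
Number of overlapping n-grams = L - n + 1
Substituting: 35 - 4 + 1 = 32

32


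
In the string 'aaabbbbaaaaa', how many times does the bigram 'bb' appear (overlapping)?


Scanning 'aaabbbbaaaaa' for bigram 'bb':
  Position 0: 'aa' -> no
  Position 1: 'aa' -> no
  Position 2: 'ab' -> no
  Position 3: 'bb' -> MATCH
  Position 4: 'bb' -> MATCH
  Position 5: 'bb' -> MATCH
  Position 6: 'ba' -> no
  Position 7: 'aa' -> no
  Position 8: 'aa' -> no
  Position 9: 'aa' -> no
  Position 10: 'aa' -> no
Total matches: 3

3


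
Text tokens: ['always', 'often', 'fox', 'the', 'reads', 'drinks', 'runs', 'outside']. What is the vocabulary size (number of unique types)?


Listing all tokens and tracking unique types:
  Token 1: 'always' -> NEW (unique so far: 1)
  Token 2: 'often' -> NEW (unique so far: 2)
  Token 3: 'fox' -> NEW (unique so far: 3)
  Token 4: 'the' -> NEW (unique so far: 4)
  Token 5: 'reads' -> NEW (unique so far: 5)
  Token 6: 'drinks' -> NEW (unique so far: 6)
  Token 7: 'runs' -> NEW (unique so far: 7)
  Token 8: 'outside' -> NEW (unique so far: 8)
Unique types: ('always', 'drinks', 'fox', 'often', 'outside', 'reads', 'runs', 'the')
Vocabulary size: 8

8


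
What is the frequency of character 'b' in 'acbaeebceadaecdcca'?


Scanning 'acbaeebceadaecdcca' for 'b':
  Position 2: 'b' -> MATCH (count: 1)
  Position 6: 'b' -> MATCH (count: 2)
Total occurrences of 'b': 2

2


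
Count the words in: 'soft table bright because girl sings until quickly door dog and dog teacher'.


Counting words by splitting on spaces:
  Word 1: 'soft'
  Word 2: 'table'
  Word 3: 'bright'
  Word 4: 'because'
  Word 5: 'girl'
  Word 6: 'sings'
  Word 7: 'until'
  Word 8: 'quickly'
  Word 9: 'door'
  Word 10: 'dog'
  Word 11: 'and'
  Word 12: 'dog'
  Word 13: 'teacher'
Total words: 13

13
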